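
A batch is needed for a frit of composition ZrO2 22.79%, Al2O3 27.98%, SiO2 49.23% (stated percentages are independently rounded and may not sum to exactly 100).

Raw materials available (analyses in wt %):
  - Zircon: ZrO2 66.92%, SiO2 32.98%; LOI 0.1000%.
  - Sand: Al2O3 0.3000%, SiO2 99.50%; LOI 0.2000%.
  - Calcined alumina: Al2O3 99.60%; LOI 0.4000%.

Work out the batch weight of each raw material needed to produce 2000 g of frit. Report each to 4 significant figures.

Batch per 2000 g frit:
  Zircon: 681.1 g
  Sand: 763.8 g
  Calcined alumina: 559.5 g
Total batch = 2004 g; LOI loss = 4.447 g; yield = 99.78%

Full precision is maintained from first step to last; in-progress results are printed rounded to 4 significant digits when written out. A single rounding completes each reported figure. All derived quantities, which include LOI, glass mass, the totals, the yield, three oxide percentages, are carried in full float precision, as written in either problem or answer, from the weighed amounts on 2000 g of glass.
The oxide mass targets at 2000 g frit:
  ZrO2: 22.79% × 2000 = 455.8 g
  Al2O3: 27.98% × 2000 = 559.6 g
  SiO2: 49.23% × 2000 = 984.6 g
A balance pass over the oxides, per the reported batch figures, versus the basis set out (summed amounts equal target values within answer rounding):
  ZrO2: 681.1·0.6692 = 455.8 g (target 455.8 g)
  Al2O3: 763.8·0.003000 + 559.5·0.9960 = 559.6 g (target 559.6 g)
  SiO2: 681.1·0.3298 + 763.8·0.9950 = 984.6 g (target 984.6 g)
Glass-mass closure: net batch after ignition = 2000 g (per-oxide target masses sum to 2000 g; the stated basis being 2000 g — deltas are rounding alone).
Batch total: Σ batch = 2004 g; loss to ignition Σ batch·LOI = 4.447 g; yield: glass divided by total = 99.78%.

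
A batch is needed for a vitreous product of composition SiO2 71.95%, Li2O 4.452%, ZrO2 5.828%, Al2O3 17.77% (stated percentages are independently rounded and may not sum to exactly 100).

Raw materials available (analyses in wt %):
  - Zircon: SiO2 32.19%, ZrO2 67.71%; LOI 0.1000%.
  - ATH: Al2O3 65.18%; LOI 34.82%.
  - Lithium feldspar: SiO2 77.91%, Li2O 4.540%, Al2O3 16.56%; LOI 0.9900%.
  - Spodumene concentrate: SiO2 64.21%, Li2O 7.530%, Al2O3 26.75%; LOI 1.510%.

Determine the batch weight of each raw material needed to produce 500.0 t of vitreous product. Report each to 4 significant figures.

Batch per 500.0 t vitreous product:
  Zircon: 43.04 t
  ATH: 12.35 t
  Lithium feldspar: 398.2 t
  Spodumene concentrate: 55.53 t
Total batch = 509.1 t; LOI loss = 9.124 t; yield = 98.21%

Each numeric step holds full precision throughout — the intermediate values are rounded to four significant digits as shown; each reported figure takes a single rounding — all derived quantities, including the totals, the yield, LOI, the four compositions, net glass mass, are computed from the weighed amounts per 500.0 t of glass in full precision exactly as printed in problem or answer.
Target oxide masses per 500.0 t vitreous product:
  SiO2: 71.95% × 500.0 = 359.8 t
  Li2O: 4.452% × 500.0 = 22.26 t
  ZrO2: 5.828% × 500.0 = 29.14 t
  Al2O3: 17.77% × 500.0 = 88.85 t
A balance pass over the oxides, working from each reported weight, under the basis named above (each sum matches its target mass given rounding of the digits):
  SiO2: 43.04·0.3219 + 398.2·0.7791 + 55.53·0.6421 = 359.7 t (target 359.8 t)
  Li2O: 398.2·0.04540 + 55.53·0.07530 = 22.26 t (target 22.26 t)
  ZrO2: 43.04·0.6771 = 29.14 t (target 29.14 t)
  Al2O3: 12.35·0.6518 + 398.2·0.1656 + 55.53·0.2675 = 88.85 t (target 88.85 t)
Glass-mass closure: the batch minus its LOI: 500.0 t (the targets, summed, come to 500.0 t; basis as stated: 500.0 t — any gap is answer rounding).
Batch grand total — Σ batch = 509.1 t; the LOI term Σ batch·LOI equals 9.124 t; as yield: glass ÷ batch → 98.21%.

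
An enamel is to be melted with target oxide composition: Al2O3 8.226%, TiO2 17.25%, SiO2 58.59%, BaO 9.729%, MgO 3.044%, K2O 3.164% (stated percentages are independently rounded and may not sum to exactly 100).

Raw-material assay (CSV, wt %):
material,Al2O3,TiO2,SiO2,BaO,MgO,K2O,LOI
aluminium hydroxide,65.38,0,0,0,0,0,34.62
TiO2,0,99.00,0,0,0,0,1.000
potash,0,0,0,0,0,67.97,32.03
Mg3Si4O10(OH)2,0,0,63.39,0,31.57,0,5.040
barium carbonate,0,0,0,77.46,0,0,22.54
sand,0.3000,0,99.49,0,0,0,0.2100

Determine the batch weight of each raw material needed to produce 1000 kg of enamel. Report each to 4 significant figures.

Full precision is carried throughout; intermediates are shown, with 4-significant-figure rounding, within the worked lines — exactly one rounding goes into every reported result — all derived quantities (net glass mass, ignition loss, the yield, the totals, the six compositions) are re-derived starting from the weights at 1000 kg of glass at full precision precisely as stated by question or answer.
Oxide mass targets, per 1000 kg enamel:
  Al2O3: 8.226% × 1000 = 82.26 kg
  TiO2: 17.25% × 1000 = 172.5 kg
  SiO2: 58.59% × 1000 = 585.9 kg
  BaO: 9.729% × 1000 = 97.29 kg
  MgO: 3.044% × 1000 = 30.44 kg
  K2O: 3.164% × 1000 = 31.64 kg
A balance pass over the oxides, using the reported weights, per the basis as stated (summed amounts equal target values exact up to rounding of places):
  Al2O3: 123.4·0.6538 + 527.5·0.003000 = 82.26 kg (target 82.26 kg)
  TiO2: 174.2·0.9900 = 172.5 kg (target 172.5 kg)
  SiO2: 96.42·0.6339 + 527.5·0.9949 = 585.9 kg (target 585.9 kg)
  BaO: 125.6·0.7746 = 97.29 kg (target 97.29 kg)
  MgO: 96.42·0.3157 = 30.44 kg (target 30.44 kg)
  K2O: 46.55·0.6797 = 31.64 kg (target 31.64 kg)
Consistency of the glass mass: total batch − LOI = 1000 kg (targets for the oxides total 1000 kg; against the stated basis, 1000 kg — gaps are rounding artifacts).
Total batch = Σ batch = 1094 kg; loss to ignition Σ batch·LOI = 93.65 kg; the yield ratio, glass ÷ batch: 91.44%.

Batch per 1000 kg enamel:
  aluminium hydroxide: 123.4 kg
  TiO2: 174.2 kg
  potash: 46.55 kg
  Mg3Si4O10(OH)2: 96.42 kg
  barium carbonate: 125.6 kg
  sand: 527.5 kg
Total batch = 1094 kg; LOI loss = 93.65 kg; yield = 91.44%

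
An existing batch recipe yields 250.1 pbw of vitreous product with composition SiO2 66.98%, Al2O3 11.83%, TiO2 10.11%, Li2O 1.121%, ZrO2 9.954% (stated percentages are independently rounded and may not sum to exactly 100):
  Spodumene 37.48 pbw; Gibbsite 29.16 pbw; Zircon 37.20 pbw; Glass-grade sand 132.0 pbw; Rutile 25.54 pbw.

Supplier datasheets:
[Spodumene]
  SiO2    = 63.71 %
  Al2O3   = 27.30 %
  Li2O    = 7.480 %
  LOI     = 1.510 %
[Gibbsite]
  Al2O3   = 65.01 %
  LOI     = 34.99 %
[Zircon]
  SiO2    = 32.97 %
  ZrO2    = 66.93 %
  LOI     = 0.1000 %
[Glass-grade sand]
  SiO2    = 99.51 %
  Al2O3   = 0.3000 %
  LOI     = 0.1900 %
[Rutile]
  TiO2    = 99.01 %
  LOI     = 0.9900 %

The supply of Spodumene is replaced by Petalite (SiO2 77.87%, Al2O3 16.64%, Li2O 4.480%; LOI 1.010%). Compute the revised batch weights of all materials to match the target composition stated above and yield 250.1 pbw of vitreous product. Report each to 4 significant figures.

Revised batch per 250.1 pbw vitreous product:
  Petalite: 62.58 pbw
  Gibbsite: 29.00 pbw
  Zircon: 37.20 pbw
  Glass-grade sand: 107.0 pbw
  Rutile: 25.54 pbw
Total batch = 261.3 pbw; LOI loss = 11.27 pbw

The working math carries full precision at all times; intermediates appear, rounded to four significant figures, when written out — each reported result sees exactly one rounding. All derived quantities, which include the yield, the totals, net glass mass, LOI, five oxide percentages, are re-derived in full precision, exactly as shown in question or answer, using the weight values for 250.1 pbw of glass.
Per-oxide target masses for 250.1 pbw vitreous product:
  SiO2: 66.98% × 250.1 = 167.5 pbw
  Al2O3: 11.83% × 250.1 = 29.59 pbw
  TiO2: 10.11% × 250.1 = 25.29 pbw
  Li2O: 1.121% × 250.1 = 2.804 pbw
  ZrO2: 9.954% × 250.1 = 24.89 pbw
A balance pass over the oxides, on the weights just shown, for the quoted basis mass (delivered sums recover each target within answer rounding):
  SiO2: 62.58·0.7787 + 37.20·0.3297 + 107.0·0.9951 = 167.5 pbw (target 167.5 pbw)
  Al2O3: 62.58·0.1664 + 29.00·0.6501 + 107.0·0.003000 = 29.59 pbw (target 29.59 pbw)
  TiO2: 25.54·0.9901 = 25.29 pbw (target 25.29 pbw)
  Li2O: 62.58·0.04480 = 2.804 pbw (target 2.804 pbw)
  ZrO2: 37.20·0.6693 = 24.90 pbw (target 24.89 pbw)
Glass-mass bookkeeping: batch Σ − ignition loss = 250.0 pbw (targets for the oxides total 250.1 pbw; with the basis standing at 250.1 pbw — rounding explains the deltas).
Summing the batch: Σ batch = 261.3 pbw; LOI removed, Σ of batch·LOI: 11.27 pbw; the yield ratio, glass ÷ batch: 95.69%.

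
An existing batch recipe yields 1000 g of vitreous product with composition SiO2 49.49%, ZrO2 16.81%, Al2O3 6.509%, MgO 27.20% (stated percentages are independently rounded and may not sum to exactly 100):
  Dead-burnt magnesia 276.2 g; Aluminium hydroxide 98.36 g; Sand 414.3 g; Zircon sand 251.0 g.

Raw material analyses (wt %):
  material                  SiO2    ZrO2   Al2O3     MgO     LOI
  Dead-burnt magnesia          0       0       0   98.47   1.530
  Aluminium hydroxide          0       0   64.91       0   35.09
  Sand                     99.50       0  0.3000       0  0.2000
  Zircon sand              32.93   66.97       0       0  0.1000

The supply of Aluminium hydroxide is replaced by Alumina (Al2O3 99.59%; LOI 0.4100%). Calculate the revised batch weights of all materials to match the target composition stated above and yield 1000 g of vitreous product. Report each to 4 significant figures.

Working values are printed, with 4-significant-digit rounding, when written out. All internal work maintains exact precision throughout — a single rounding finalizes each reported figure — derived quantities, which include yield, LOI, four oxide percentages, totals, glass mass, are carried at full float precision, as set out in the problem or answer text, from the weighed amounts at 1000 g of glass.
Per-oxide target masses for 1000 g vitreous product:
  SiO2: 49.49% × 1000 = 494.9 g
  ZrO2: 16.81% × 1000 = 168.1 g
  Al2O3: 6.509% × 1000 = 65.09 g
  MgO: 27.20% × 1000 = 272.0 g
Sums-versus-targets review per the reported batch figures, versus the basis set out (sum by sum, the targets are met exact up to rounding of places):
  SiO2: 414.3·0.9950 + 251.0·0.3293 = 494.9 g (target 494.9 g)
  ZrO2: 251.0·0.6697 = 168.1 g (target 168.1 g)
  Al2O3: 64.11·0.9959 + 414.3·0.003000 = 65.09 g (target 65.09 g)
  MgO: 276.2·0.9847 = 272.0 g (target 272.0 g)
Glass-mass sanity pass: total charge less LOI = 1000 g (targets for the oxides total 1000 g; with the basis standing at 1000 g — rounding explains the deltas).
Summing the batch: Σ batch = 1006 g; loss to ignition Σ batch·LOI = 5.568 g; as yield: glass ÷ batch → 99.45%.

Revised batch per 1000 g vitreous product:
  Dead-burnt magnesia: 276.2 g
  Alumina: 64.11 g
  Sand: 414.3 g
  Zircon sand: 251.0 g
Total batch = 1006 g; LOI loss = 5.568 g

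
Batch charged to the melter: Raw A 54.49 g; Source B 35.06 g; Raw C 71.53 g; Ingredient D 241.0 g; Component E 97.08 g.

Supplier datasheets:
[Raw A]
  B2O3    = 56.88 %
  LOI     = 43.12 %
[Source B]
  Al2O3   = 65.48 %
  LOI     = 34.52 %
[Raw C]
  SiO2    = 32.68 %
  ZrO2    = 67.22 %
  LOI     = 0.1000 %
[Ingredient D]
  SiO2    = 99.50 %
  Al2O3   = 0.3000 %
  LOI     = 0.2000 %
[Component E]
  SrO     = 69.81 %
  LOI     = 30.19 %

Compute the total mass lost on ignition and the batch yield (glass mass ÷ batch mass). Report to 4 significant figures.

All internal work carries exact precision through every step. In-progress results are displayed rounded off to 4 significant figures alongside each step; every reported value takes a single rounding — the derived quantities are recomputed from the weighed amounts for 433.7 g of glass in exact precision (totals, yield, LOI, glass mass, the five compositions), as quoted within problem or answer.
LOI of each material in turn:
  Raw A: 54.49 × 0.4312 = 23.50 g
  Source B: 35.06 × 0.3452 = 12.10 g
  Raw C: 71.53 × 0.001000 = 0.07153 g
  Ingredient D: 241.0 × 0.002000 = 0.4820 g
  Component E: 97.08 × 0.3019 = 29.31 g
Total LOI = 65.46 g
Glass = batch − LOI = 499.2 − 65.46 = 433.7 g

LOI loss = 65.46 g; glass = 433.7 g; yield = 86.89%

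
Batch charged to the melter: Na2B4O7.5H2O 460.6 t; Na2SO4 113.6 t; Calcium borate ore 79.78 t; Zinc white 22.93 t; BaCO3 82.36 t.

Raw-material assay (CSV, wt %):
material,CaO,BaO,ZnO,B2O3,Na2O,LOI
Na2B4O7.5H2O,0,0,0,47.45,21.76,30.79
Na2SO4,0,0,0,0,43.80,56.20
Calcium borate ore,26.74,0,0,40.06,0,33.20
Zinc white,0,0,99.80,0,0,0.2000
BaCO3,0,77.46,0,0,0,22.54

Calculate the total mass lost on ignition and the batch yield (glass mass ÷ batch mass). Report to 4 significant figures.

The intermediate values are printed, rounded to four significant digits, on the page; all arithmetic runs at full precision through the solve. Every reported figure takes a single rounding; all derived quantities are re-derived in full float precision (LOI, the totals, five oxide percentages, net glass mass, the yield) from the weighed amounts per 508.5 t of glass, as written in the problem or the answer.
Per-material ignition loss:
  Na2B4O7.5H2O: 460.6 × 0.3079 = 141.8 t
  Na2SO4: 113.6 × 0.5620 = 63.84 t
  Calcium borate ore: 79.78 × 0.3320 = 26.49 t
  Zinc white: 22.93 × 0.002000 = 0.04586 t
  BaCO3: 82.36 × 0.2254 = 18.56 t
Total LOI = 250.8 t
Glass = batch − LOI = 759.3 − 250.8 = 508.5 t

LOI loss = 250.8 t; glass = 508.5 t; yield = 66.97%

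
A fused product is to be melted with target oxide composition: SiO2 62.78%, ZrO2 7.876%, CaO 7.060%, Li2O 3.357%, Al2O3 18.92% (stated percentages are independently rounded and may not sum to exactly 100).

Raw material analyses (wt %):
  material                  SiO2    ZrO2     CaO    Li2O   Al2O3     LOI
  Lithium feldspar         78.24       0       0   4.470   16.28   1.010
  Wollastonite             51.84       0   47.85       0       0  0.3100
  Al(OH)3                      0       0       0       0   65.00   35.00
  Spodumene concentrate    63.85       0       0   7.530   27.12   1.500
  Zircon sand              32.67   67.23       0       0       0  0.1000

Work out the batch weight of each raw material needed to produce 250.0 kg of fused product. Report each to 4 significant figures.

In-progress results appear with 4-significant-digit rounding within the worked lines — each numeric step keeps full float precision at every stage. Each reported result takes a single rounding; all derived quantities (yield, LOI, five oxide percentages, glass mass, the totals) are rebuilt at full float precision from the batch weights at 250.0 kg of glass, as given in problem or answer.
Target masses of each oxide per 250.0 kg fused product:
  SiO2: 62.78% × 250.0 = 157.0 kg
  ZrO2: 7.876% × 250.0 = 19.69 kg
  CaO: 7.060% × 250.0 = 17.65 kg
  Li2O: 3.357% × 250.0 = 8.392 kg
  Al2O3: 18.92% × 250.0 = 47.30 kg
Mass-balance tally per oxide on the weights just shown, for the quoted basis mass (summed amounts equal target values modulo rounding of the values):
  SiO2: 141.5·0.7824 + 36.89·0.5184 + 27.43·0.6385 + 29.29·0.3267 = 156.9 kg (target 157.0 kg)
  ZrO2: 29.29·0.6723 = 19.69 kg (target 19.69 kg)
  CaO: 36.89·0.4785 = 17.65 kg (target 17.65 kg)
  Li2O: 141.5·0.04470 + 27.43·0.07530 = 8.391 kg (target 8.392 kg)
  Al2O3: 141.5·0.1628 + 25.87·0.6500 + 27.43·0.2712 = 47.29 kg (target 47.30 kg)
The glass-mass cross-check: batch total minus LOI = 249.9 kg (targets for the oxides total 250.0 kg; with the basis standing at 250.0 kg — gaps are rounding artifacts).
Summing the batch: Σ batch = 261.0 kg; LOI removed, Σ of batch·LOI: 11.04 kg; yield: glass divided by total = 95.77%.

Batch per 250.0 kg fused product:
  Lithium feldspar: 141.5 kg
  Wollastonite: 36.89 kg
  Al(OH)3: 25.87 kg
  Spodumene concentrate: 27.43 kg
  Zircon sand: 29.29 kg
Total batch = 261.0 kg; LOI loss = 11.04 kg; yield = 95.77%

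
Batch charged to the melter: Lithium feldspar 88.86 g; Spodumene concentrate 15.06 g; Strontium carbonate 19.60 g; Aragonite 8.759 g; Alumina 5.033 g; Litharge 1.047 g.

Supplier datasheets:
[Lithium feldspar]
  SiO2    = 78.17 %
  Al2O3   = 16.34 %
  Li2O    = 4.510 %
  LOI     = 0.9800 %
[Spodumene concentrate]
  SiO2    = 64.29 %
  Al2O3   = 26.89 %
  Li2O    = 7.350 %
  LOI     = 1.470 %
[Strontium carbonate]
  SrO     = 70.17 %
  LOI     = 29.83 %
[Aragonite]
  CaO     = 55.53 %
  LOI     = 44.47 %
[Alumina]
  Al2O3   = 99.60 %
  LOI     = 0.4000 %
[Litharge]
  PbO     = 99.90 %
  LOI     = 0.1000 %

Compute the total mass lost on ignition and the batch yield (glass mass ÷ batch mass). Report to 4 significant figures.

All arithmetic carries full precision at every stage — intermediates are shown (rounded to 4 significant figures) within the worked lines. Each reported number undergoes a single rounding. All derived quantities, including yield, LOI, net glass mass, the totals, the six compositions, are computed from the batch weights per 127.5 g of glass at exact precision, as given in the problem or the answer.
Per-material ignition loss:
  Lithium feldspar: 88.86 × 0.009800 = 0.8708 g
  Spodumene concentrate: 15.06 × 0.01470 = 0.2214 g
  Strontium carbonate: 19.60 × 0.2983 = 5.847 g
  Aragonite: 8.759 × 0.4447 = 3.895 g
  Alumina: 5.033 × 0.004000 = 0.02013 g
  Litharge: 1.047 × 0.001000 = 0.001047 g
Total LOI = 10.86 g
Glass = batch − LOI = 138.4 − 10.86 = 127.5 g

LOI loss = 10.86 g; glass = 127.5 g; yield = 92.15%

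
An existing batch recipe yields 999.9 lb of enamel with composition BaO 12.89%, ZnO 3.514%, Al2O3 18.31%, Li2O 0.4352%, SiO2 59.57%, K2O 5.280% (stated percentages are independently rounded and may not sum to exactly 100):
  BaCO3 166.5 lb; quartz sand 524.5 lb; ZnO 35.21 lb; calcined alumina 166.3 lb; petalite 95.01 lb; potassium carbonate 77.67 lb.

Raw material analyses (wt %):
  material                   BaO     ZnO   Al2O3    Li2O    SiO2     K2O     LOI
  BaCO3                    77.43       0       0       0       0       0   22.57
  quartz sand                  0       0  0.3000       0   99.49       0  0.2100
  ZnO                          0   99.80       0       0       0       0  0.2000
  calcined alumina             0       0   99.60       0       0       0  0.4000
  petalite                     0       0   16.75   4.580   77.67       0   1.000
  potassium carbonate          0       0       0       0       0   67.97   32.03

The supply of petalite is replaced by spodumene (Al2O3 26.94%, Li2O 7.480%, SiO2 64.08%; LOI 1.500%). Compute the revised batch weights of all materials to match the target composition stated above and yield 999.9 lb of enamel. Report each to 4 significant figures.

Revised batch per 999.9 lb enamel:
  BaCO3: 166.5 lb
  quartz sand: 561.2 lb
  ZnO: 35.21 lb
  calcined alumina: 166.4 lb
  spodumene: 58.18 lb
  potassium carbonate: 77.67 lb
Total batch = 1065 lb; LOI loss = 65.24 lb

The working math keeps exact precision in all steps; values along the way are displayed, rounded to 4 significant digits, within the worked lines. Every reported number takes just one rounding. Derived quantities, including the six compositions, ignition loss, yield, the totals, glass mass, are recomputed using the weight values for 999.9 lb of glass in full float precision, exactly as shown in either problem or answer.
Target masses of each oxide per 999.9 lb enamel:
  BaO: 12.89% × 999.9 = 128.9 lb
  ZnO: 3.514% × 999.9 = 35.14 lb
  Al2O3: 18.31% × 999.9 = 183.1 lb
  Li2O: 0.4352% × 999.9 = 4.352 lb
  SiO2: 59.57% × 999.9 = 595.6 lb
  K2O: 5.280% × 999.9 = 52.79 lb
Checking each oxide sum on the weights just shown, versus the basis set out (sum by sum, the targets are met exact up to rounding of places):
  BaO: 166.5·0.7743 = 128.9 lb (target 128.9 lb)
  ZnO: 35.21·0.9980 = 35.14 lb (target 35.14 lb)
  Al2O3: 561.2·0.003000 + 166.4·0.9960 + 58.18·0.2694 = 183.1 lb (target 183.1 lb)
  Li2O: 58.18·0.07480 = 4.352 lb (target 4.352 lb)
  SiO2: 561.2·0.9949 + 58.18·0.6408 = 595.6 lb (target 595.6 lb)
  K2O: 77.67·0.6797 = 52.79 lb (target 52.79 lb)
Mass balance on the glass: Σ batch − LOI loss = 999.9 lb (oxide target masses add up to 999.9 lb; basis as stated: 999.9 lb — any gap is answer rounding).
Batch grand total — Σ batch = 1065 lb; Σ batch·LOI gives LOI loss = 65.24 lb; the yield ratio, glass ÷ batch: 93.87%.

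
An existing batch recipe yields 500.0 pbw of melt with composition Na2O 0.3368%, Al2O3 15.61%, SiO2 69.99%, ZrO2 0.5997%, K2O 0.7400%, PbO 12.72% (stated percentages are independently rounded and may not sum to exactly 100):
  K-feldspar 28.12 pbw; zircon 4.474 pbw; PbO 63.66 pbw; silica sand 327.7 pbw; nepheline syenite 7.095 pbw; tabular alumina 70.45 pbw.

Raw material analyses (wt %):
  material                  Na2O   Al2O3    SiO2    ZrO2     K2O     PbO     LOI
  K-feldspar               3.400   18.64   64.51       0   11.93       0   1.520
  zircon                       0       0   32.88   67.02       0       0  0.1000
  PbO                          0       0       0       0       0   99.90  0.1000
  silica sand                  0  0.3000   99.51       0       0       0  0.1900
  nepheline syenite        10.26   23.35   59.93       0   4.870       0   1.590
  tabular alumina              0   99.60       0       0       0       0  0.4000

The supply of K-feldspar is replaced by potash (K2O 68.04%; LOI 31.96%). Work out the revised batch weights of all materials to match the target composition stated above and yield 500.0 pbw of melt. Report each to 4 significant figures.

Values along the way are displayed, rounded to 4 significant figures, within the worked lines; each numeric step carries full precision throughout — each reported figure receives exactly one rounding — the derived quantities are carried from the batch weights for 500.0 pbw of glass in full float precision (glass mass, totals, ignition loss, the yield, the six compositions), as written in either problem or answer.
Oxide-by-oxide targets in 500.0 pbw melt:
  Na2O: 0.3368% × 500.0 = 1.684 pbw
  Al2O3: 15.61% × 500.0 = 78.05 pbw
  SiO2: 69.99% × 500.0 = 350.0 pbw
  ZrO2: 0.5997% × 500.0 = 2.999 pbw
  K2O: 0.7400% × 500.0 = 3.700 pbw
  PbO: 12.72% × 500.0 = 63.60 pbw
Per-oxide balance check working from each reported weight, at the basis given (sums match the target masses exact up to rounding of places):
  Na2O: 16.41·0.1026 = 1.684 pbw (target 1.684 pbw)
  Al2O3: 340.3·0.003000 + 16.41·0.2335 + 73.49·0.9960 = 78.05 pbw (target 78.05 pbw)
  SiO2: 4.474·0.3288 + 340.3·0.9951 + 16.41·0.5993 = 349.9 pbw (target 350.0 pbw)
  ZrO2: 4.474·0.6702 = 2.998 pbw (target 2.999 pbw)
  K2O: 4.263·0.6804 + 16.41·0.04870 = 3.700 pbw (target 3.700 pbw)
  PbO: 63.66·0.9990 = 63.60 pbw (target 63.60 pbw)
Glass-mass closure: batch total minus LOI = 500.0 pbw (the Σ of target masses is 500.0 pbw; basis as stated: 500.0 pbw — differing by rounding only).
Total batch = Σ batch = 502.6 pbw; the LOI term Σ batch·LOI equals 2.632 pbw; glass ÷ batch gives a yield of 99.48%.

Revised batch per 500.0 pbw melt:
  potash: 4.263 pbw
  zircon: 4.474 pbw
  PbO: 63.66 pbw
  silica sand: 340.3 pbw
  nepheline syenite: 16.41 pbw
  tabular alumina: 73.49 pbw
Total batch = 502.6 pbw; LOI loss = 2.632 pbw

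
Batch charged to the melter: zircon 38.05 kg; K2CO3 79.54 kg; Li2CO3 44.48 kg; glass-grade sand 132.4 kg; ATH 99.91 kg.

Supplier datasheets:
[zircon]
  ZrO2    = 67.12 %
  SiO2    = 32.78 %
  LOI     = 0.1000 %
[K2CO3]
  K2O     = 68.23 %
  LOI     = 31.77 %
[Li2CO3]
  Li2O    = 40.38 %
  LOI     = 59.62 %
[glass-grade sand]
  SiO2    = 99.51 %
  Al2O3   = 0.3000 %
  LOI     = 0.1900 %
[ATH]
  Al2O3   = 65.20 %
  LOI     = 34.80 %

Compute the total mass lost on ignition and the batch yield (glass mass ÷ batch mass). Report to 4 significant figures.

LOI loss = 86.85 kg; glass = 307.5 kg; yield = 77.98%

Every computation holds exact precision from first step to last — in-progress results are shown rounded to four significant digits between the steps; a single rounding yields every reported number; all derived quantities are rebuilt in full float precision (the totals, ignition loss, glass mass, the yield, five oxide percentages) from the batch weights on 307.5 kg of glass as given in the problem or answer text.
Loss on ignition, line by line:
  zircon: 38.05 × 0.001000 = 0.03805 kg
  K2CO3: 79.54 × 0.3177 = 25.27 kg
  Li2CO3: 44.48 × 0.5962 = 26.52 kg
  glass-grade sand: 132.4 × 0.001900 = 0.2516 kg
  ATH: 99.91 × 0.3480 = 34.77 kg
Total LOI = 86.85 kg
Glass = batch − LOI = 394.4 − 86.85 = 307.5 kg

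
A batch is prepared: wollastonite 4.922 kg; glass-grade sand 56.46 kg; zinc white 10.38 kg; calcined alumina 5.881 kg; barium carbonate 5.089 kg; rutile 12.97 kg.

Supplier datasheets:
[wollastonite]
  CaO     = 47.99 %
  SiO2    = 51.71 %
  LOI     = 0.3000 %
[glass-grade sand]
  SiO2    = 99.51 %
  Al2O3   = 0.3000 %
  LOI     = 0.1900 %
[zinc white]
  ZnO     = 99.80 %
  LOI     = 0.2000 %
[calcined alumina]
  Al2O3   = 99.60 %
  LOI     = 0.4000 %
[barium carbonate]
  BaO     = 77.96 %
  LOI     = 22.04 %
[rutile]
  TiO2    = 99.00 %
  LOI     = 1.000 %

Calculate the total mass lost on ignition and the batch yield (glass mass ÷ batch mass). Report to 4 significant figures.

LOI loss = 1.418 kg; glass = 94.28 kg; yield = 98.52%

Values along the way are displayed, with 4-significant-figure rounding, when written out; the working math maintains exact precision at each step; a single rounding yields each reported figure; derived quantities, including ignition loss, six oxide percentages, net glass mass, the totals, the yield, are carried from the weighed amounts per 94.28 kg of glass at full float precision as given in problem or answer.
LOI of each material in turn:
  wollastonite: 4.922 × 0.003000 = 0.01477 kg
  glass-grade sand: 56.46 × 0.001900 = 0.1073 kg
  zinc white: 10.38 × 0.002000 = 0.02076 kg
  calcined alumina: 5.881 × 0.004000 = 0.02352 kg
  barium carbonate: 5.089 × 0.2204 = 1.122 kg
  rutile: 12.97 × 0.01000 = 0.1297 kg
Total LOI = 1.418 kg
Glass = batch − LOI = 95.70 − 1.418 = 94.28 kg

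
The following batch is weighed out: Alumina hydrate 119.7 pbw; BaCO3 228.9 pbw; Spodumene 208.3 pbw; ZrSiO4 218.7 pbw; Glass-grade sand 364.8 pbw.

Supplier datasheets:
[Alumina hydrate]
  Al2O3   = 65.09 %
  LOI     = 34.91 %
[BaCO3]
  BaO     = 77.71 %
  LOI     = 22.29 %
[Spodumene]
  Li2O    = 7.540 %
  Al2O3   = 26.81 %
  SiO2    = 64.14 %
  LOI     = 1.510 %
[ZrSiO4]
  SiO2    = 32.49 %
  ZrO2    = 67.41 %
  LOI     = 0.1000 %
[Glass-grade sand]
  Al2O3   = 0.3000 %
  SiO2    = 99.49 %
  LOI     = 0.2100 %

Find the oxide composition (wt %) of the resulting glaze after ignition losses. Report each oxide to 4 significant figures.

Every computation runs at exact precision through the solve. The intermediate values appear (rounded to four significant figures) between the steps; every reported result is rounded just once. The derived quantities, including glass mass, the totals, five oxide percentages, ignition loss, the yield, are computed from the batch weights at 1043 pbw of glass at full precision, exactly as printed in problem or answer.
What the batch supplies per oxide:
  BaO: 228.9·0.7771 = 177.9 pbw
  Li2O: 208.3·0.07540 = 15.71 pbw
  Al2O3: 119.7·0.6509 + 208.3·0.2681 + 364.8·0.003000 = 134.9 pbw
  SiO2: 208.3·0.6414 + 218.7·0.3249 + 364.8·0.9949 = 567.6 pbw
  ZrO2: 218.7·0.6741 = 147.4 pbw
LOI: 119.7·0.3491 + 228.9·0.2229 + 208.3·0.01510 + 218.7·0.001000 + 364.8·0.002100 = 96.94 pbw
Glass mass = batch − LOI = 1140 − 96.94 = 1043 pbw (the oxide masses sum to this)
each wt % is 100 × oxide ÷ glass

Glass mass = 1043 pbw (batch 1140 − LOI 96.94).
Composition: BaO 17.05%, Li2O 1.505%, Al2O3 12.92%, SiO2 54.40%, ZrO2 14.13%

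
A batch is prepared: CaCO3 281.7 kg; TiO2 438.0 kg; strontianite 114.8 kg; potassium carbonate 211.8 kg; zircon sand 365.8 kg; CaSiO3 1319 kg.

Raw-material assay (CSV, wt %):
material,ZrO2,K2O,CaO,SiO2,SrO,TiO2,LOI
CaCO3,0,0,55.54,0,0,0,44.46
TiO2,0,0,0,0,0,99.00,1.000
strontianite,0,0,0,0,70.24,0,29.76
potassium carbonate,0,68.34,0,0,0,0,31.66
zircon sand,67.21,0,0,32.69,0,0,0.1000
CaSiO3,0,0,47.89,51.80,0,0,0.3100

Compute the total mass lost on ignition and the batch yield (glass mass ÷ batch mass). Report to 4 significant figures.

Intermediates are printed, rounded to 4 significant digits, when written out; the whole derivation keeps full float precision throughout; each reported figure takes exactly one rounding; the derived quantities (the totals, net glass mass, yield, ignition loss, six oxide percentages) are rebuilt from the batch weights for 2496 kg of glass in full precision, as they appear in the question or the answer.
Material-by-material LOI:
  CaCO3: 281.7 × 0.4446 = 125.2 kg
  TiO2: 438.0 × 0.01000 = 4.380 kg
  strontianite: 114.8 × 0.2976 = 34.16 kg
  potassium carbonate: 211.8 × 0.3166 = 67.06 kg
  zircon sand: 365.8 × 0.001000 = 0.3658 kg
  CaSiO3: 1319 × 0.003100 = 4.089 kg
Total LOI = 235.3 kg
Glass = batch − LOI = 2731 − 235.3 = 2496 kg

LOI loss = 235.3 kg; glass = 2496 kg; yield = 91.38%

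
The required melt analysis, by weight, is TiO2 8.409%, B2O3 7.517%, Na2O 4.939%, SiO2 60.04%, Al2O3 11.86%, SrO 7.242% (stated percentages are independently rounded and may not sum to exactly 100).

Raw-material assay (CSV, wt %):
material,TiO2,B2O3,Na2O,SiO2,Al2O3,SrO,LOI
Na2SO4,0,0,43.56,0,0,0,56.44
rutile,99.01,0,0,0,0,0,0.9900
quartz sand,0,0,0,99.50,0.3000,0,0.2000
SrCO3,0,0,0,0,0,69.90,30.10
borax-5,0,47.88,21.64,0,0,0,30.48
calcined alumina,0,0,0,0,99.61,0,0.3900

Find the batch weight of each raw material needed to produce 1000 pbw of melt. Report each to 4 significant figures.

Batch per 1000 pbw melt:
  Na2SO4: 35.39 pbw
  rutile: 84.93 pbw
  quartz sand: 603.4 pbw
  SrCO3: 103.6 pbw
  borax-5: 157.0 pbw
  calcined alumina: 117.2 pbw
Total batch = 1102 pbw; LOI loss = 101.5 pbw; yield = 90.78%

All arithmetic keeps full precision from start to finish. Mid-chain values appear, rounded to four significant figures, between the steps. Every reported value is rounded just once — all derived quantities (six oxide percentages, net glass mass, ignition loss, totals, yield) are carried at full float precision from the batch weights per 1000 pbw of glass as given in question or answer.
Target oxide masses per 1000 pbw melt:
  TiO2: 8.409% × 1000 = 84.09 pbw
  B2O3: 7.517% × 1000 = 75.17 pbw
  Na2O: 4.939% × 1000 = 49.39 pbw
  SiO2: 60.04% × 1000 = 600.4 pbw
  Al2O3: 11.86% × 1000 = 118.6 pbw
  SrO: 7.242% × 1000 = 72.42 pbw
Oxide-by-oxide audit per the reported batch figures, under the basis named above (each sum matches its target mass within answer rounding):
  TiO2: 84.93·0.9901 = 84.09 pbw (target 84.09 pbw)
  B2O3: 157.0·0.4788 = 75.17 pbw (target 75.17 pbw)
  Na2O: 35.39·0.4356 + 157.0·0.2164 = 49.39 pbw (target 49.39 pbw)
  SiO2: 603.4·0.9950 = 600.4 pbw (target 600.4 pbw)
  Al2O3: 603.4·0.003000 + 117.2·0.9961 = 118.6 pbw (target 118.6 pbw)
  SrO: 103.6·0.6990 = 72.42 pbw (target 72.42 pbw)
The glass-mass cross-check: Σ batch − LOI loss = 1000 pbw (summing oxide targets gives 1000 pbw; stated basis 1000 pbw — rounding explains the deltas).
Batch grand total — Σ batch = 1102 pbw; LOI loss = Σ batch·LOI = 101.5 pbw; yield: glass divided by total = 90.78%.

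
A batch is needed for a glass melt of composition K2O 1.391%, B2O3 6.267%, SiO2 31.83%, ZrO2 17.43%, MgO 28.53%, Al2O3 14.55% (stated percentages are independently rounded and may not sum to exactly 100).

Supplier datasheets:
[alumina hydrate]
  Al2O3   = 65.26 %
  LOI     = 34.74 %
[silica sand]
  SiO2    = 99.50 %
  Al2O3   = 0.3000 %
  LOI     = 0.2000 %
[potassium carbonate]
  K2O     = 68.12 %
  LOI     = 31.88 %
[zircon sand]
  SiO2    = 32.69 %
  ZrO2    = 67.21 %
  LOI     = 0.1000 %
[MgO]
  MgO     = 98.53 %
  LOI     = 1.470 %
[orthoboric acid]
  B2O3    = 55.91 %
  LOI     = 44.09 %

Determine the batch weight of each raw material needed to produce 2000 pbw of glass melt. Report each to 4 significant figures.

Each numeric step keeps exact precision at each step; values along the way are displayed rounded to 4 significant figures at each printed step; each reported value undergoes a single rounding — derived quantities (the yield, six oxide percentages, glass mass, the totals, ignition loss) are rebuilt at exact precision from the batch weights at 2000 pbw of glass as quoted within either problem or answer.
Oxide-by-oxide targets in 2000 pbw glass melt:
  K2O: 1.391% × 2000 = 27.82 pbw
  B2O3: 6.267% × 2000 = 125.3 pbw
  SiO2: 31.83% × 2000 = 636.6 pbw
  ZrO2: 17.43% × 2000 = 348.6 pbw
  MgO: 28.53% × 2000 = 570.6 pbw
  Al2O3: 14.55% × 2000 = 291.0 pbw
Sums-versus-targets review from the weights as reported, at the basis given (target by target, the sums agree within answer rounding):
  K2O: 40.84·0.6812 = 27.82 pbw (target 27.82 pbw)
  B2O3: 224.2·0.5591 = 125.4 pbw (target 125.3 pbw)
  SiO2: 469.4·0.9950 + 518.7·0.3269 = 636.6 pbw (target 636.6 pbw)
  ZrO2: 518.7·0.6721 = 348.6 pbw (target 348.6 pbw)
  MgO: 579.1·0.9853 = 570.6 pbw (target 570.6 pbw)
  Al2O3: 443.8·0.6526 + 469.4·0.003000 = 291.0 pbw (target 291.0 pbw)
Glass mass check: whole batch net of LOI = 2000 pbw (per-oxide target masses sum to 2000 pbw; stated basis 2000 pbw — differing by rounding only).
Adding the batch up: Σ batch = 2276 pbw; LOI removed, Σ of batch·LOI: 276.0 pbw; as yield: glass ÷ batch → 87.87%.

Batch per 2000 pbw glass melt:
  alumina hydrate: 443.8 pbw
  silica sand: 469.4 pbw
  potassium carbonate: 40.84 pbw
  zircon sand: 518.7 pbw
  MgO: 579.1 pbw
  orthoboric acid: 224.2 pbw
Total batch = 2276 pbw; LOI loss = 276.0 pbw; yield = 87.87%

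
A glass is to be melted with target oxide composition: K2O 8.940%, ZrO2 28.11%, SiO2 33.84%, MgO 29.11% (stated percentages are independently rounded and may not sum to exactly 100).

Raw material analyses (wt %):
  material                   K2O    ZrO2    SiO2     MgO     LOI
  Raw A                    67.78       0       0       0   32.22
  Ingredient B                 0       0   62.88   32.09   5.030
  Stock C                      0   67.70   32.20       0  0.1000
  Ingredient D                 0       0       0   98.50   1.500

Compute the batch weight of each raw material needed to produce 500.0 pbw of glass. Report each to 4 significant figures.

In-progress results are printed, rounded to four significant digits, in the printout — all arithmetic maintains exact precision from start to finish — every reported value receives exactly one rounding — derived quantities, which include the totals, glass mass, ignition loss, four oxide percentages, the yield, are re-derived at full float precision, as written in the question or the answer, using the weight values per 500.0 pbw of glass.
Oxide-by-oxide targets in 500.0 pbw glass:
  K2O: 8.940% × 500.0 = 44.70 pbw
  ZrO2: 28.11% × 500.0 = 140.6 pbw
  SiO2: 33.84% × 500.0 = 169.2 pbw
  MgO: 29.11% × 500.0 = 145.6 pbw
A balance pass over the oxides, using the reported weights, relative to the basis at hand (sums match the target masses exact up to rounding of places):
  K2O: 65.95·0.6778 = 44.70 pbw (target 44.70 pbw)
  ZrO2: 207.6·0.6770 = 140.5 pbw (target 140.6 pbw)
  SiO2: 162.8·0.6288 + 207.6·0.3220 = 169.2 pbw (target 169.2 pbw)
  MgO: 162.8·0.3209 + 94.74·0.9850 = 145.6 pbw (target 145.6 pbw)
Auditing the glass mass value: batch total minus LOI = 500.0 pbw (targets for the oxides total 500.0 pbw; versus the stated basis of 500.0 pbw — differing by rounding only).
Summing the batch: Σ batch = 531.1 pbw; the LOI term Σ batch·LOI equals 31.07 pbw; yield: glass divided by total = 94.15%.

Batch per 500.0 pbw glass:
  Raw A: 65.95 pbw
  Ingredient B: 162.8 pbw
  Stock C: 207.6 pbw
  Ingredient D: 94.74 pbw
Total batch = 531.1 pbw; LOI loss = 31.07 pbw; yield = 94.15%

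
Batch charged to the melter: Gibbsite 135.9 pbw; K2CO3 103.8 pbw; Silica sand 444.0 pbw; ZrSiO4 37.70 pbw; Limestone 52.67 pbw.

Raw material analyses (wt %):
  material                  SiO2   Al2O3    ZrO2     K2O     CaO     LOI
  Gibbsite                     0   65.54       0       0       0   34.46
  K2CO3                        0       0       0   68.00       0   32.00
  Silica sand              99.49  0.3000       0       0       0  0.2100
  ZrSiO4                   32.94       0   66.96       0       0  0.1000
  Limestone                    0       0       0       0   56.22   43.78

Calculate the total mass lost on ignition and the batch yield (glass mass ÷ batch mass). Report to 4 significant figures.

LOI loss = 104.1 pbw; glass = 670.0 pbw; yield = 86.55%

The whole derivation maintains exact precision through every step; working values appear (rounded to four significant figures) between the steps. Every reported value takes a single rounding; the derived quantities (net glass mass, ignition loss, five oxide percentages, yield, totals) are computed from the weighed amounts at 670.0 pbw of glass at exact precision exactly as printed in problem or answer.
Ignition loss by material:
  Gibbsite: 135.9 × 0.3446 = 46.83 pbw
  K2CO3: 103.8 × 0.3200 = 33.22 pbw
  Silica sand: 444.0 × 0.002100 = 0.9324 pbw
  ZrSiO4: 37.70 × 0.001000 = 0.03770 pbw
  Limestone: 52.67 × 0.4378 = 23.06 pbw
Total LOI = 104.1 pbw
Glass = batch − LOI = 774.1 − 104.1 = 670.0 pbw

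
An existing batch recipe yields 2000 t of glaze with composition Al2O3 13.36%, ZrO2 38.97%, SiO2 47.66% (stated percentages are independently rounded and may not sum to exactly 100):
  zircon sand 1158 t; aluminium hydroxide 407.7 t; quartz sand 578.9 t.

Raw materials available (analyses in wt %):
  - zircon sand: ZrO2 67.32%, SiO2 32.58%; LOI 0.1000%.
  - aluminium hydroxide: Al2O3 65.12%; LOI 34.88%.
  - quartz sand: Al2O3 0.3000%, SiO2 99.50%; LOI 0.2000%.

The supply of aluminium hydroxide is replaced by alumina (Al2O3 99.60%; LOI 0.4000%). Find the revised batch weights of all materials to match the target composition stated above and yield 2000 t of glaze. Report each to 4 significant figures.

The working math keeps exact precision through every step. Working values are rounded to 4 significant digits wherever printed; a single rounding finalizes every reported result — derived quantities (LOI, the three compositions, glass mass, totals, the yield) are computed in full float precision from the batch weights for 2000 t of glass as quoted within either problem or answer.
Oxide-by-oxide targets in 2000 t glaze:
  Al2O3: 13.36% × 2000 = 267.2 t
  ZrO2: 38.97% × 2000 = 779.4 t
  SiO2: 47.66% × 2000 = 953.2 t
Per-oxide balance check with the batch weights as given, on the stated basis (summed amounts equal target values up to rounding of the answer):
  Al2O3: 266.5·0.9960 + 578.9·0.003000 = 267.2 t (target 267.2 t)
  ZrO2: 1158·0.6732 = 779.6 t (target 779.4 t)
  SiO2: 1158·0.3258 + 578.9·0.9950 = 953.3 t (target 953.2 t)
Mass balance on the glass: whole batch net of LOI = 2000 t (the Σ of target masses is 2000 t; stated basis 2000 t — differing by rounding only).
Whole-batch sum: Σ batch = 2003 t; Σ batch·LOI gives LOI loss = 3.382 t; glass ÷ batch gives a yield of 99.83%.

Revised batch per 2000 t glaze:
  zircon sand: 1158 t
  alumina: 266.5 t
  quartz sand: 578.9 t
Total batch = 2003 t; LOI loss = 3.382 t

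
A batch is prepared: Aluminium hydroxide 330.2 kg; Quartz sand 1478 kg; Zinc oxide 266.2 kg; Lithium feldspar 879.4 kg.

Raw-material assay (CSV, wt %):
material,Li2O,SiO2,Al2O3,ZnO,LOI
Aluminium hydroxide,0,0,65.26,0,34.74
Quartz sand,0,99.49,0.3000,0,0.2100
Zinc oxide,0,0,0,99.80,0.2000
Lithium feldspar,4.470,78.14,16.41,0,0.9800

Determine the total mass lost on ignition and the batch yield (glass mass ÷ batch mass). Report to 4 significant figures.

Values along the way are printed, rounded to 4 significant figures, alongside each step — each numeric step runs at full float precision in all steps — each reported figure undergoes a single rounding — the derived quantities (ignition loss, the totals, yield, glass mass, the four compositions) are re-derived using the weight values on 2827 kg of glass at exact precision exactly as printed in the problem or answer text.
LOI of each material in turn:
  Aluminium hydroxide: 330.2 × 0.3474 = 114.7 kg
  Quartz sand: 1478 × 0.002100 = 3.104 kg
  Zinc oxide: 266.2 × 0.002000 = 0.5324 kg
  Lithium feldspar: 879.4 × 0.009800 = 8.618 kg
Total LOI = 127.0 kg
Glass = batch − LOI = 2954 − 127.0 = 2827 kg

LOI loss = 127.0 kg; glass = 2827 kg; yield = 95.70%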